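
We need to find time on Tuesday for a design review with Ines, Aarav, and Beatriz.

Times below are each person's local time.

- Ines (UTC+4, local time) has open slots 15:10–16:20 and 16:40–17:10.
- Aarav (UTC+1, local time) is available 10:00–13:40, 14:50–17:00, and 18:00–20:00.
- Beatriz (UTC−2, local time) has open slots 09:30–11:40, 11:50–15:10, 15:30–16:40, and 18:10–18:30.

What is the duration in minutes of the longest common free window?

Ines → UTC: 11:10–12:20, 12:40–13:10.
Aarav → UTC: 09:00–12:40, 13:50–16:00, 17:00–19:00.
Beatriz → UTC: 11:30–13:40, 13:50–17:10, 17:30–18:40, 20:10–20:30.
Ines ∩ Aarav: 11:10–12:20.
Ines ∩ Aarav ∩ Beatriz: 11:30–12:20.
Single common window of 50 minutes.

50 minutes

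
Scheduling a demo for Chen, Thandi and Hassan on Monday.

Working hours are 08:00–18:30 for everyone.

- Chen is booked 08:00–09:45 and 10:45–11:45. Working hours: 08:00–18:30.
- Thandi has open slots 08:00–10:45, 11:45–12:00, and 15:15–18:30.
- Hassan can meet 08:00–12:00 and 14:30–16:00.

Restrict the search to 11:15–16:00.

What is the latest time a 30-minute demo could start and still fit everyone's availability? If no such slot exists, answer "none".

Chen free within 08:00–18:30: 09:45–10:45, 11:45–18:30.
Chen ∩ Thandi: 09:45–10:45, 11:45–12:00, 15:15–18:30.
Chen ∩ Thandi ∩ Hassan: 09:45–10:45, 11:45–12:00, 15:15–16:00.
Restricted to 11:15–16:00: 11:45–12:00, 15:15–16:00.
Windows ≥ 30 min: 15:15–16:00.
Latest start in the last window 15:15–16:00 is 16:00 − 30 min = 15:30.

15:30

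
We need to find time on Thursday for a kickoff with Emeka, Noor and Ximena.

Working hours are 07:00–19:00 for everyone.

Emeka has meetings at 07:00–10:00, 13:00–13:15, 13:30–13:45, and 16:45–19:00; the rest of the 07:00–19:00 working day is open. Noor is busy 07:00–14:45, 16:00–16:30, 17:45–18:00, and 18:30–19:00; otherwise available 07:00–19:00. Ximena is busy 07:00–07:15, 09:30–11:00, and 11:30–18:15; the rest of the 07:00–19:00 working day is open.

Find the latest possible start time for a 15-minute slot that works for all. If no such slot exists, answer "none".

none

Emeka free within 07:00–19:00: 10:00–13:00, 13:15–13:30, 13:45–16:45.
Noor free within 07:00–19:00: 14:45–16:00, 16:30–17:45, 18:00–18:30.
Ximena free within 07:00–19:00: 07:15–09:30, 11:00–11:30, 18:15–19:00.
Emeka ∩ Noor: 14:45–16:00, 16:30–16:45.
Emeka ∩ Noor ∩ Ximena: (none).
Windows ≥ 15 min: (none).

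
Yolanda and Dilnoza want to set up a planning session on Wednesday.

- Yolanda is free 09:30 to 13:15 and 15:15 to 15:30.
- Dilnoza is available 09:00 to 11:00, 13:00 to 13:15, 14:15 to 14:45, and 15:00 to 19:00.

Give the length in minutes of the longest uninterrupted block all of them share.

Yolanda ∩ Dilnoza: 09:30–11:00, 13:00–13:15, 15:15–15:30.
Common window lengths: 90, 15, 15 min; longest is 90.

90 minutes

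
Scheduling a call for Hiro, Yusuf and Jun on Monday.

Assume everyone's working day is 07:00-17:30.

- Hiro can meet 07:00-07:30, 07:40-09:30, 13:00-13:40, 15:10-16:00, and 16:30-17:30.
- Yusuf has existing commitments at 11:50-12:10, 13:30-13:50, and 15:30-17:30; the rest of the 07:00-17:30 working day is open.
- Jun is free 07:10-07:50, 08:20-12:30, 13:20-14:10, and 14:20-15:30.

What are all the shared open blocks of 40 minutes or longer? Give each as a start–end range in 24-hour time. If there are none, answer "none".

Yusuf free within 07:00–17:30: 07:00–11:50, 12:10–13:30, 13:50–15:30.
Hiro ∩ Yusuf: 07:00–07:30, 07:40–09:30, 13:00–13:30, 15:10–15:30.
Hiro ∩ Yusuf ∩ Jun: 07:10–07:30, 07:40–07:50, 08:20–09:30, 13:20–13:30, 15:10–15:30.
Windows ≥ 40 min: 08:20–09:30.

08:20–09:30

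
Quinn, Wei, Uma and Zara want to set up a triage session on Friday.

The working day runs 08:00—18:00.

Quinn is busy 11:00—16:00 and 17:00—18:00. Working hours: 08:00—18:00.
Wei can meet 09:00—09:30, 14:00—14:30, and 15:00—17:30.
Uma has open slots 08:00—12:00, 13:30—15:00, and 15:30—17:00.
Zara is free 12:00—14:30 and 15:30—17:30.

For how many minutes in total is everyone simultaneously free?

Quinn free within 08:00–18:00: 08:00–11:00, 16:00–17:00.
Quinn ∩ Wei: 09:00–09:30, 16:00–17:00.
Quinn ∩ Wei ∩ Uma: 09:00–09:30, 16:00–17:00.
Quinn ∩ Wei ∩ Uma ∩ Zara: 16:00–17:00.
Total common minutes: 60.

60 minutes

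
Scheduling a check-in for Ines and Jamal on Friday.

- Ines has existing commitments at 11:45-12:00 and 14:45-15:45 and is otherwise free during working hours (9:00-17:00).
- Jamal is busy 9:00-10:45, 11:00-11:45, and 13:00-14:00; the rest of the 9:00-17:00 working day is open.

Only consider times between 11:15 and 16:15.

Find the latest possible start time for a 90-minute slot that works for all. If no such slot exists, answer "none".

Ines free within 09:00–17:00: 09:00–11:45, 12:00–14:45, 15:45–17:00.
Jamal free within 09:00–17:00: 10:45–11:00, 11:45–13:00, 14:00–17:00.
Ines ∩ Jamal: 10:45–11:00, 12:00–13:00, 14:00–14:45, 15:45–17:00.
Restricted to 11:15–16:15: 12:00–13:00, 14:00–14:45, 15:45–16:15.
Windows ≥ 90 min: (none).

none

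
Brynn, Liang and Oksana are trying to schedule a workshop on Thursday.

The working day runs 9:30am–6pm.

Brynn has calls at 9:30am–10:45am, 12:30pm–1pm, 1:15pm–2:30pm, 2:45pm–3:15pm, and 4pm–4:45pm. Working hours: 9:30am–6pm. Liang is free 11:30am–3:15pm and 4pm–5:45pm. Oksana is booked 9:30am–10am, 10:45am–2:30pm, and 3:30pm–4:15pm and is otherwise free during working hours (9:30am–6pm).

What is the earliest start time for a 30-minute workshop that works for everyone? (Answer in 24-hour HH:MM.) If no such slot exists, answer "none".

16:45

Brynn free within 09:30–18:00: 10:45–12:30, 13:00–13:15, 14:30–14:45, 15:15–16:00, 16:45–18:00.
Oksana free within 09:30–18:00: 10:00–10:45, 14:30–15:30, 16:15–18:00.
Brynn ∩ Liang: 11:30–12:30, 13:00–13:15, 14:30–14:45, 16:45–17:45.
Brynn ∩ Liang ∩ Oksana: 14:30–14:45, 16:45–17:45.
Windows ≥ 30 min: 16:45–17:45.
Earliest such window starts at 16:45.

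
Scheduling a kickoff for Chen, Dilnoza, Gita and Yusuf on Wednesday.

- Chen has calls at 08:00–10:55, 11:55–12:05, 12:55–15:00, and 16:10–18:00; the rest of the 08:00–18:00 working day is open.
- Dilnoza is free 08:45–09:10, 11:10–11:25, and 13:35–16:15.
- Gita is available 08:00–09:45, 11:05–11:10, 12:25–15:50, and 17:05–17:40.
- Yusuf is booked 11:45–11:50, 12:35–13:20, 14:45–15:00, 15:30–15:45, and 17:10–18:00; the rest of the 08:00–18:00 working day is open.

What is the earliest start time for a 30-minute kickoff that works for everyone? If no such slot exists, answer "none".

Chen free within 08:00–18:00: 10:55–11:55, 12:05–12:55, 15:00–16:10.
Yusuf free within 08:00–18:00: 08:00–11:45, 11:50–12:35, 13:20–14:45, 15:00–15:30, 15:45–17:10.
Chen ∩ Dilnoza: 11:10–11:25, 15:00–16:10.
Chen ∩ Dilnoza ∩ Gita: 15:00–15:50.
Chen ∩ Dilnoza ∩ Gita ∩ Yusuf: 15:00–15:30, 15:45–15:50.
Windows ≥ 30 min: 15:00–15:30.
Earliest such window starts at 15:00.

15:00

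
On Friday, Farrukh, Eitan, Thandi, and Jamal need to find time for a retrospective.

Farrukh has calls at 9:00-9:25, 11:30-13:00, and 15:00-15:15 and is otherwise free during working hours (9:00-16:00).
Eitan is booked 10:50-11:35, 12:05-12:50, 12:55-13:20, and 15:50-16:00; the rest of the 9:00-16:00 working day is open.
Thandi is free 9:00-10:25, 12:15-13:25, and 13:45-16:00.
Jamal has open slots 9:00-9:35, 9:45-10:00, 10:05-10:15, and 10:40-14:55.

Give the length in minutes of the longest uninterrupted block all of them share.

70 minutes

Farrukh free within 09:00–16:00: 09:25–11:30, 13:00–15:00, 15:15–16:00.
Eitan free within 09:00–16:00: 09:00–10:50, 11:35–12:05, 12:50–12:55, 13:20–15:50.
Farrukh ∩ Eitan: 09:25–10:50, 13:20–15:00, 15:15–15:50.
Farrukh ∩ Eitan ∩ Thandi: 09:25–10:25, 13:20–13:25, 13:45–15:00, 15:15–15:50.
Farrukh ∩ Eitan ∩ Thandi ∩ Jamal: 09:25–09:35, 09:45–10:00, 10:05–10:15, 13:20–13:25, 13:45–14:55.
Common window lengths: 10, 15, 10, 5, 70 min; longest is 70.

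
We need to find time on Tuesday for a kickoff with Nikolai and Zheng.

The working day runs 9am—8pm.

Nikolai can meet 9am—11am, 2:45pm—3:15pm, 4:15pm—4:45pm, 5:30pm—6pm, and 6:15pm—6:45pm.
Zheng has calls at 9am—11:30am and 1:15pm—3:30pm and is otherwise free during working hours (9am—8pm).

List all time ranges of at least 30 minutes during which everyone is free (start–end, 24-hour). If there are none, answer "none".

Zheng free within 09:00–20:00: 11:30–13:15, 15:30–20:00.
Nikolai ∩ Zheng: 16:15–16:45, 17:30–18:00, 18:15–18:45.
Windows ≥ 30 min: 16:15–16:45, 17:30–18:00, 18:15–18:45.

16:15–16:45, 17:30–18:00, 18:15–18:45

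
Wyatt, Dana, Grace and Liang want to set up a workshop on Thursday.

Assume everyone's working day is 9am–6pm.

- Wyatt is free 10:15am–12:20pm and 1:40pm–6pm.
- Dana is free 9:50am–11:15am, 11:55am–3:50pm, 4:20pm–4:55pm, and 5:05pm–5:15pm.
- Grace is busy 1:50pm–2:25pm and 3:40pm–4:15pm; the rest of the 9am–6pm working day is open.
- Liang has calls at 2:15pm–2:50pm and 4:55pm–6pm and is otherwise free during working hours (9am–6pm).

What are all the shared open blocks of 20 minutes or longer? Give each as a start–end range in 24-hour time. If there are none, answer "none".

10:15–11:15, 11:55–12:20, 14:50–15:40, 16:20–16:55

Grace free within 09:00–18:00: 09:00–13:50, 14:25–15:40, 16:15–18:00.
Liang free within 09:00–18:00: 09:00–14:15, 14:50–16:55.
Wyatt ∩ Dana: 10:15–11:15, 11:55–12:20, 13:40–15:50, 16:20–16:55, 17:05–17:15.
Wyatt ∩ Dana ∩ Grace: 10:15–11:15, 11:55–12:20, 13:40–13:50, 14:25–15:40, 16:20–16:55, 17:05–17:15.
Wyatt ∩ Dana ∩ Grace ∩ Liang: 10:15–11:15, 11:55–12:20, 13:40–13:50, 14:50–15:40, 16:20–16:55.
Windows ≥ 20 min: 10:15–11:15, 11:55–12:20, 14:50–15:40, 16:20–16:55.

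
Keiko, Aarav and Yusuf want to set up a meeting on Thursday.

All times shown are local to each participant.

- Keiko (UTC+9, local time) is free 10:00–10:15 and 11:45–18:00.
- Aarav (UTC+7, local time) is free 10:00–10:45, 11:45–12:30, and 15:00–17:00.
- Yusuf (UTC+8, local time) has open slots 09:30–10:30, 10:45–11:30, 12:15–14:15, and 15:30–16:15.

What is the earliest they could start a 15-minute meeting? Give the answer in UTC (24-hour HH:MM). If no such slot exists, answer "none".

Keiko → UTC: 01:00–01:15, 02:45–09:00.
Aarav → UTC: 03:00–03:45, 04:45–05:30, 08:00–10:00.
Yusuf → UTC: 01:30–02:30, 02:45–03:30, 04:15–06:15, 07:30–08:15.
Keiko ∩ Aarav: 03:00–03:45, 04:45–05:30, 08:00–09:00.
Keiko ∩ Aarav ∩ Yusuf: 03:00–03:30, 04:45–05:30, 08:00–08:15.
Windows ≥ 15 min: 03:00–03:30, 04:45–05:30, 08:00–08:15.
Earliest such window starts at 03:00.

03:00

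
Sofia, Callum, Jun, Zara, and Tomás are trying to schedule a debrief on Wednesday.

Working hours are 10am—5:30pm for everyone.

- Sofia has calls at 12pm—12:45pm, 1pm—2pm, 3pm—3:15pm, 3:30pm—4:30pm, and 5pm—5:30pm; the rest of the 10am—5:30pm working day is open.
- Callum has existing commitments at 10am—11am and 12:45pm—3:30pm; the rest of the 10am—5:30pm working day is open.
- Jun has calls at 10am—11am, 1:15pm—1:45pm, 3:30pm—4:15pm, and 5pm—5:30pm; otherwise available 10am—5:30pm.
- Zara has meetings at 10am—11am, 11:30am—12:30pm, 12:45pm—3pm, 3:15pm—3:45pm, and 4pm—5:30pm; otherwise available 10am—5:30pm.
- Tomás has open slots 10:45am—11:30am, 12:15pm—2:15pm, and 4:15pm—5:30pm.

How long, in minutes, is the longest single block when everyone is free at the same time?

Sofia free within 10:00–17:30: 10:00–12:00, 12:45–13:00, 14:00–15:00, 15:15–15:30, 16:30–17:00.
Callum free within 10:00–17:30: 11:00–12:45, 15:30–17:30.
Jun free within 10:00–17:30: 11:00–13:15, 13:45–15:30, 16:15–17:00.
Zara free within 10:00–17:30: 11:00–11:30, 12:30–12:45, 15:00–15:15, 15:45–16:00.
Sofia ∩ Callum: 11:00–12:00, 16:30–17:00.
Sofia ∩ Callum ∩ Jun: 11:00–12:00, 16:30–17:00.
Sofia ∩ Callum ∩ Jun ∩ Zara: 11:00–11:30.
Sofia ∩ Callum ∩ Jun ∩ Zara ∩ Tomás: 11:00–11:30.
Single common window of 30 minutes.

30 minutes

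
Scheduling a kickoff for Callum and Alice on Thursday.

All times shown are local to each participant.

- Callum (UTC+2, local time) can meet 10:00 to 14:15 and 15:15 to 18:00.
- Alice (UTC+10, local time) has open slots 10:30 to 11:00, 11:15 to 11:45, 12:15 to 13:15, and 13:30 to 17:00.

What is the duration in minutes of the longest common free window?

0 minutes

Callum → UTC: 08:00–12:15, 13:15–16:00.
Alice → UTC: 00:30–01:00, 01:15–01:45, 02:15–03:15, 03:30–07:00.
Callum ∩ Alice: (none).
No common window.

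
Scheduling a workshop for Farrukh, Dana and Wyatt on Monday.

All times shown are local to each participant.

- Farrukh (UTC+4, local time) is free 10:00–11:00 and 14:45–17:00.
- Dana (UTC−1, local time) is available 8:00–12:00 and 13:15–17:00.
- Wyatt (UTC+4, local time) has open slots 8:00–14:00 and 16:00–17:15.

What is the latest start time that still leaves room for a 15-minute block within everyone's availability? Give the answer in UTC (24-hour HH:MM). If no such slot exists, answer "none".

12:45

Farrukh → UTC: 06:00–07:00, 10:45–13:00.
Dana → UTC: 09:00–13:00, 14:15–18:00.
Wyatt → UTC: 04:00–10:00, 12:00–13:15.
Farrukh ∩ Dana: 10:45–13:00.
Farrukh ∩ Dana ∩ Wyatt: 12:00–13:00.
Windows ≥ 15 min: 12:00–13:00.
Latest start in the last window 12:00–13:00 is 13:00 − 15 min = 12:45.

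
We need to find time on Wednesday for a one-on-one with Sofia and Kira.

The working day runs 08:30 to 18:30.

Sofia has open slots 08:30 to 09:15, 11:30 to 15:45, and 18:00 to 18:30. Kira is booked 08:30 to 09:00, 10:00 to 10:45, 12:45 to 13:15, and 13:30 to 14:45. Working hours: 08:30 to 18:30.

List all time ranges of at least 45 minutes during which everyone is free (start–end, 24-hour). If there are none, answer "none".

11:30–12:45, 14:45–15:45

Kira free within 08:30–18:30: 09:00–10:00, 10:45–12:45, 13:15–13:30, 14:45–18:30.
Sofia ∩ Kira: 09:00–09:15, 11:30–12:45, 13:15–13:30, 14:45–15:45, 18:00–18:30.
Windows ≥ 45 min: 11:30–12:45, 14:45–15:45.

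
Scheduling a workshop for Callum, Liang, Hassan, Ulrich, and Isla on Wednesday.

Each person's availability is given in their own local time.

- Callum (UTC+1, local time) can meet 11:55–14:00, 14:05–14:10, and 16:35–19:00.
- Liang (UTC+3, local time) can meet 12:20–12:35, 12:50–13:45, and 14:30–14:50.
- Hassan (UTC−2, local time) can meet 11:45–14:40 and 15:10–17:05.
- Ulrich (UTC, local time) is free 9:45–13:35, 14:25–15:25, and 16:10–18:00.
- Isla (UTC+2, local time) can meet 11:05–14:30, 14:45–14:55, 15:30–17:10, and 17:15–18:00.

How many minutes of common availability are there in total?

Callum → UTC: 10:55–13:00, 13:05–13:10, 15:35–18:00.
Liang → UTC: 09:20–09:35, 09:50–10:45, 11:30–11:50.
Hassan → UTC: 13:45–16:40, 17:10–19:05.
Ulrich → UTC: 09:45–13:35, 14:25–15:25, 16:10–18:00.
Isla → UTC: 09:05–12:30, 12:45–12:55, 13:30–15:10, 15:15–16:00.
Callum ∩ Liang: 11:30–11:50.
Callum ∩ Liang ∩ Hassan: (none).
Callum ∩ Liang ∩ Hassan ∩ Ulrich: (none).
Callum ∩ Liang ∩ Hassan ∩ Ulrich ∩ Isla: (none).
Total common minutes: 0.

0 minutes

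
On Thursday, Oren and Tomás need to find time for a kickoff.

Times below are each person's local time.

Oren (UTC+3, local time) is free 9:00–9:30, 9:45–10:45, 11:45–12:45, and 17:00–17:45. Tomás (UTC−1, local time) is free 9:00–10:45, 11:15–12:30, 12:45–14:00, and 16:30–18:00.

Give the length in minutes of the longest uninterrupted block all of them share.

Oren → UTC: 06:00–06:30, 06:45–07:45, 08:45–09:45, 14:00–14:45.
Tomás → UTC: 10:00–11:45, 12:15–13:30, 13:45–15:00, 17:30–19:00.
Oren ∩ Tomás: 14:00–14:45.
Single common window of 45 minutes.

45 minutes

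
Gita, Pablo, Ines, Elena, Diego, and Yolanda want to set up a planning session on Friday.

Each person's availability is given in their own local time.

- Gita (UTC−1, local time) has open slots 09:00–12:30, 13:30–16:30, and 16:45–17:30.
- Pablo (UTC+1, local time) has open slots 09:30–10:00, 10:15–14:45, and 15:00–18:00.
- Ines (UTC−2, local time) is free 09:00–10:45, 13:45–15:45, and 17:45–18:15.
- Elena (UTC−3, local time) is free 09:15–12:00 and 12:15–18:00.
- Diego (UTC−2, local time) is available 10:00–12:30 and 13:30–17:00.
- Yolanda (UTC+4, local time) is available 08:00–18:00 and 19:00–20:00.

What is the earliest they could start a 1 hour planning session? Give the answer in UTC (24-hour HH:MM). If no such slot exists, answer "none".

none

Gita → UTC: 10:00–13:30, 14:30–17:30, 17:45–18:30.
Pablo → UTC: 08:30–09:00, 09:15–13:45, 14:00–17:00.
Ines → UTC: 11:00–12:45, 15:45–17:45, 19:45–20:15.
Elena → UTC: 12:15–15:00, 15:15–21:00.
Diego → UTC: 12:00–14:30, 15:30–19:00.
Yolanda → UTC: 04:00–14:00, 15:00–16:00.
Gita ∩ Pablo: 10:00–13:30, 14:30–17:00.
Gita ∩ Pablo ∩ Ines: 11:00–12:45, 15:45–17:00.
Gita ∩ Pablo ∩ Ines ∩ Elena: 12:15–12:45, 15:45–17:00.
Gita ∩ Pablo ∩ Ines ∩ Elena ∩ Diego: 12:15–12:45, 15:45–17:00.
Gita ∩ Pablo ∩ Ines ∩ Elena ∩ Diego ∩ Yolanda: 12:15–12:45, 15:45–16:00.
Windows ≥ 60 min: (none).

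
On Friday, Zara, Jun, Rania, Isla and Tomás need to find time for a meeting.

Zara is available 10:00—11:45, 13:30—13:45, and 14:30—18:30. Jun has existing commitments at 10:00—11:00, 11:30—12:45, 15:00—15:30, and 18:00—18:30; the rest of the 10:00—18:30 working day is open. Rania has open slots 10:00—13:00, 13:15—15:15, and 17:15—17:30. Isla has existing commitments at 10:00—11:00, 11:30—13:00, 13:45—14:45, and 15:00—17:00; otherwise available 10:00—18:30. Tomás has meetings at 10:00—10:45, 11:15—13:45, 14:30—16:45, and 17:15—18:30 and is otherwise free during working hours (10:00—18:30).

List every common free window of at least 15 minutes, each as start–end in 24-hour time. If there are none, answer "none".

Jun free within 10:00–18:30: 11:00–11:30, 12:45–15:00, 15:30–18:00.
Isla free within 10:00–18:30: 11:00–11:30, 13:00–13:45, 14:45–15:00, 17:00–18:30.
Tomás free within 10:00–18:30: 10:45–11:15, 13:45–14:30, 16:45–17:15.
Zara ∩ Jun: 11:00–11:30, 13:30–13:45, 14:30–15:00, 15:30–18:00.
Zara ∩ Jun ∩ Rania: 11:00–11:30, 13:30–13:45, 14:30–15:00, 17:15–17:30.
Zara ∩ Jun ∩ Rania ∩ Isla: 11:00–11:30, 13:30–13:45, 14:45–15:00, 17:15–17:30.
Zara ∩ Jun ∩ Rania ∩ Isla ∩ Tomás: 11:00–11:15.
Windows ≥ 15 min: 11:00–11:15.

11:00–11:15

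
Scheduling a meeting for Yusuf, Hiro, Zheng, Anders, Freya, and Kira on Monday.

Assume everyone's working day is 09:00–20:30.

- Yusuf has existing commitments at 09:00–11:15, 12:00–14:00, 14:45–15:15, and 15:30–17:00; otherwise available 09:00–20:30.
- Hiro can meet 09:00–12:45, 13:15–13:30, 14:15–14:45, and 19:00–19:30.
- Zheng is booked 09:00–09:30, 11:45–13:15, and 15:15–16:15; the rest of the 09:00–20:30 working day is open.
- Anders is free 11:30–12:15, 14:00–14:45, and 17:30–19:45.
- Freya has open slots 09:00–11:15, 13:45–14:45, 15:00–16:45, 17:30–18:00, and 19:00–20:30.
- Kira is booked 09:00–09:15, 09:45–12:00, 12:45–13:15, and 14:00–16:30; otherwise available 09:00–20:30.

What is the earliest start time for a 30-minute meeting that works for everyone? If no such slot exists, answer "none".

19:00

Yusuf free within 09:00–20:30: 11:15–12:00, 14:00–14:45, 15:15–15:30, 17:00–20:30.
Zheng free within 09:00–20:30: 09:30–11:45, 13:15–15:15, 16:15–20:30.
Kira free within 09:00–20:30: 09:15–09:45, 12:00–12:45, 13:15–14:00, 16:30–20:30.
Yusuf ∩ Hiro: 11:15–12:00, 14:15–14:45, 19:00–19:30.
Yusuf ∩ Hiro ∩ Zheng: 11:15–11:45, 14:15–14:45, 19:00–19:30.
Yusuf ∩ Hiro ∩ Zheng ∩ Anders: 11:30–11:45, 14:15–14:45, 19:00–19:30.
Yusuf ∩ Hiro ∩ Zheng ∩ Anders ∩ Freya: 14:15–14:45, 19:00–19:30.
Yusuf ∩ Hiro ∩ Zheng ∩ Anders ∩ Freya ∩ Kira: 19:00–19:30.
Windows ≥ 30 min: 19:00–19:30.
Earliest such window starts at 19:00.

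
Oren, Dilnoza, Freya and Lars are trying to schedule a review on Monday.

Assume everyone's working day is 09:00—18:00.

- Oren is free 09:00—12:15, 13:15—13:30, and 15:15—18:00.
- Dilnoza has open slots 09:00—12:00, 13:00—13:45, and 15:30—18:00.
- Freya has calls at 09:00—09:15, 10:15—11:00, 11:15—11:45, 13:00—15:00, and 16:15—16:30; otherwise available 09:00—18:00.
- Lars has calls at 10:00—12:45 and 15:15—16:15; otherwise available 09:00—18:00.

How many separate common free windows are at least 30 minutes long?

Freya free within 09:00–18:00: 09:15–10:15, 11:00–11:15, 11:45–13:00, 15:00–16:15, 16:30–18:00.
Lars free within 09:00–18:00: 09:00–10:00, 12:45–15:15, 16:15–18:00.
Oren ∩ Dilnoza: 09:00–12:00, 13:15–13:30, 15:30–18:00.
Oren ∩ Dilnoza ∩ Freya: 09:15–10:15, 11:00–11:15, 11:45–12:00, 15:30–16:15, 16:30–18:00.
Oren ∩ Dilnoza ∩ Freya ∩ Lars: 09:15–10:00, 16:30–18:00.
Windows ≥ 30 min: 09:15–10:00, 16:30–18:00.
That's 2 windows.

2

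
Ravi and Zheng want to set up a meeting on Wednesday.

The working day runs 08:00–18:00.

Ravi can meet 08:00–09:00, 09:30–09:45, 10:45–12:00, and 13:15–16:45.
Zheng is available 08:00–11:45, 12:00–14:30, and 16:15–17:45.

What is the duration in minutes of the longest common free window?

Ravi ∩ Zheng: 08:00–09:00, 09:30–09:45, 10:45–11:45, 13:15–14:30, 16:15–16:45.
Common window lengths: 60, 15, 60, 75, 30 min; longest is 75.

75 minutes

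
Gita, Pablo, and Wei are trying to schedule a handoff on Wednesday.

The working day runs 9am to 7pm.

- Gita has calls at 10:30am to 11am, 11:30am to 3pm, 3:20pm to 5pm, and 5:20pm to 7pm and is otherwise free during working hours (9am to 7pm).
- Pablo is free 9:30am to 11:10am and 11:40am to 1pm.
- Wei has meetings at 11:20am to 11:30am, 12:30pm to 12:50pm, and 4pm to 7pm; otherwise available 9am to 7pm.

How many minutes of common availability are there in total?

70 minutes

Gita free within 09:00–19:00: 09:00–10:30, 11:00–11:30, 15:00–15:20, 17:00–17:20.
Wei free within 09:00–19:00: 09:00–11:20, 11:30–12:30, 12:50–16:00.
Gita ∩ Pablo: 09:30–10:30, 11:00–11:10.
Gita ∩ Pablo ∩ Wei: 09:30–10:30, 11:00–11:10.
Total common minutes: 60 + 10 = 70.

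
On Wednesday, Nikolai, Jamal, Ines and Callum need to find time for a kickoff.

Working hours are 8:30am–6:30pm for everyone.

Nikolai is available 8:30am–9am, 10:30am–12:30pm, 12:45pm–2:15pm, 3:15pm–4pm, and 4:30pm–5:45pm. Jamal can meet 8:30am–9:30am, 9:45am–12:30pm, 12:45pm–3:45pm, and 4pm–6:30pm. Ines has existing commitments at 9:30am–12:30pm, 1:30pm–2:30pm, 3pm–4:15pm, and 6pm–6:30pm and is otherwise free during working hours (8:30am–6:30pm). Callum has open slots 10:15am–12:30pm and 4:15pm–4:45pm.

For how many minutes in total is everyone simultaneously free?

15 minutes

Ines free within 08:30–18:30: 08:30–09:30, 12:30–13:30, 14:30–15:00, 16:15–18:00.
Nikolai ∩ Jamal: 08:30–09:00, 10:30–12:30, 12:45–14:15, 15:15–15:45, 16:30–17:45.
Nikolai ∩ Jamal ∩ Ines: 08:30–09:00, 12:45–13:30, 16:30–17:45.
Nikolai ∩ Jamal ∩ Ines ∩ Callum: 16:30–16:45.
Total common minutes: 15.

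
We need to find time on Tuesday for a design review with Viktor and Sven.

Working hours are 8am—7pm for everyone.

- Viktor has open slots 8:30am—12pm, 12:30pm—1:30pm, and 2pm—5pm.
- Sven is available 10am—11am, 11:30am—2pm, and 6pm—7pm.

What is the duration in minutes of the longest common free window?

60 minutes

Viktor ∩ Sven: 10:00–11:00, 11:30–12:00, 12:30–13:30.
Common window lengths: 60, 30, 60 min; longest is 60.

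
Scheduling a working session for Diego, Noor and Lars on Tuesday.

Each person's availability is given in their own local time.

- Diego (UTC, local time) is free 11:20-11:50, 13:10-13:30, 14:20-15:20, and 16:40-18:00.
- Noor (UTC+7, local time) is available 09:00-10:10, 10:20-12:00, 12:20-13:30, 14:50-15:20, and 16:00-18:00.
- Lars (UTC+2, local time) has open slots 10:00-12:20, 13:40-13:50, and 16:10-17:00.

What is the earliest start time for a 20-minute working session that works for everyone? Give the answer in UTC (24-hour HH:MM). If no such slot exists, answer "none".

Diego → UTC: 11:20–11:50, 13:10–13:30, 14:20–15:20, 16:40–18:00.
Noor → UTC: 02:00–03:10, 03:20–05:00, 05:20–06:30, 07:50–08:20, 09:00–11:00.
Lars → UTC: 08:00–10:20, 11:40–11:50, 14:10–15:00.
Diego ∩ Noor: (none).
Diego ∩ Noor ∩ Lars: (none).
Windows ≥ 20 min: (none).

none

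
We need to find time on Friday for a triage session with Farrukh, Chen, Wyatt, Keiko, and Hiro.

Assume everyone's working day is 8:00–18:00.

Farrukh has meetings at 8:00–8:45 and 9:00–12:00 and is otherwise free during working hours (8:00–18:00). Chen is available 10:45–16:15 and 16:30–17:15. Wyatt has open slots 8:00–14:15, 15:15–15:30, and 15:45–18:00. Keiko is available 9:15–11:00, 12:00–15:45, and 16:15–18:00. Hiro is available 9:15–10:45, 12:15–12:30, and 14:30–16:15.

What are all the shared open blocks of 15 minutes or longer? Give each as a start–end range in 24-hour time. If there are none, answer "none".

12:15–12:30, 15:15–15:30

Farrukh free within 08:00–18:00: 08:45–09:00, 12:00–18:00.
Farrukh ∩ Chen: 12:00–16:15, 16:30–17:15.
Farrukh ∩ Chen ∩ Wyatt: 12:00–14:15, 15:15–15:30, 15:45–16:15, 16:30–17:15.
Farrukh ∩ Chen ∩ Wyatt ∩ Keiko: 12:00–14:15, 15:15–15:30, 16:30–17:15.
Farrukh ∩ Chen ∩ Wyatt ∩ Keiko ∩ Hiro: 12:15–12:30, 15:15–15:30.
Windows ≥ 15 min: 12:15–12:30, 15:15–15:30.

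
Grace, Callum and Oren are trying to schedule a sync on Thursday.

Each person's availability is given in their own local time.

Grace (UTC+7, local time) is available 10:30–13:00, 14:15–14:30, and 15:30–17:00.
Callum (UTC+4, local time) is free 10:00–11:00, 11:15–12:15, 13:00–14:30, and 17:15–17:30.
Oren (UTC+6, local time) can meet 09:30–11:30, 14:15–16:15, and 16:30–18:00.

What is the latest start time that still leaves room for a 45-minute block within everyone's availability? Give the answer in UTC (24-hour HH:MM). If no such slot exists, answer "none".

09:15

Grace → UTC: 03:30–06:00, 07:15–07:30, 08:30–10:00.
Callum → UTC: 06:00–07:00, 07:15–08:15, 09:00–10:30, 13:15–13:30.
Oren → UTC: 03:30–05:30, 08:15–10:15, 10:30–12:00.
Grace ∩ Callum: 07:15–07:30, 09:00–10:00.
Grace ∩ Callum ∩ Oren: 09:00–10:00.
Windows ≥ 45 min: 09:00–10:00.
Latest start in the last window 09:00–10:00 is 10:00 − 45 min = 09:15.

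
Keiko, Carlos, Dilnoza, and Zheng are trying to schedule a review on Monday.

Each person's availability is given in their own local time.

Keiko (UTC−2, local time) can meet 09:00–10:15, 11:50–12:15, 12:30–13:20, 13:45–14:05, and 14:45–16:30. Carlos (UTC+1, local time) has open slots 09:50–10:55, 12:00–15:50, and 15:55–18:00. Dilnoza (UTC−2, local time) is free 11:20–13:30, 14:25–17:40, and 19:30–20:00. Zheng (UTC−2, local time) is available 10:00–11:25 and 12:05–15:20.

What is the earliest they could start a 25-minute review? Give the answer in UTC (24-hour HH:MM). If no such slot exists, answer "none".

Keiko → UTC: 11:00–12:15, 13:50–14:15, 14:30–15:20, 15:45–16:05, 16:45–18:30.
Carlos → UTC: 08:50–09:55, 11:00–14:50, 14:55–17:00.
Dilnoza → UTC: 13:20–15:30, 16:25–19:40, 21:30–22:00.
Zheng → UTC: 12:00–13:25, 14:05–17:20.
Keiko ∩ Carlos: 11:00–12:15, 13:50–14:15, 14:30–14:50, 14:55–15:20, 15:45–16:05, 16:45–17:00.
Keiko ∩ Carlos ∩ Dilnoza: 13:50–14:15, 14:30–14:50, 14:55–15:20, 16:45–17:00.
Keiko ∩ Carlos ∩ Dilnoza ∩ Zheng: 14:05–14:15, 14:30–14:50, 14:55–15:20, 16:45–17:00.
Windows ≥ 25 min: 14:55–15:20.
Earliest such window starts at 14:55.

14:55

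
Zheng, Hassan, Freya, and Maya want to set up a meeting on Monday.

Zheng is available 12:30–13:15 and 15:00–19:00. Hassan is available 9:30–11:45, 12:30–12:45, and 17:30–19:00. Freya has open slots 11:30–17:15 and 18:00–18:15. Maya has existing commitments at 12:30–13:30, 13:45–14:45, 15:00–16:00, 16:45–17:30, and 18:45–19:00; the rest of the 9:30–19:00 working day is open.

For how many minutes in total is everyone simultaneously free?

Maya free within 09:30–19:00: 09:30–12:30, 13:30–13:45, 14:45–15:00, 16:00–16:45, 17:30–18:45.
Zheng ∩ Hassan: 12:30–12:45, 17:30–19:00.
Zheng ∩ Hassan ∩ Freya: 12:30–12:45, 18:00–18:15.
Zheng ∩ Hassan ∩ Freya ∩ Maya: 18:00–18:15.
Total common minutes: 15.

15 minutes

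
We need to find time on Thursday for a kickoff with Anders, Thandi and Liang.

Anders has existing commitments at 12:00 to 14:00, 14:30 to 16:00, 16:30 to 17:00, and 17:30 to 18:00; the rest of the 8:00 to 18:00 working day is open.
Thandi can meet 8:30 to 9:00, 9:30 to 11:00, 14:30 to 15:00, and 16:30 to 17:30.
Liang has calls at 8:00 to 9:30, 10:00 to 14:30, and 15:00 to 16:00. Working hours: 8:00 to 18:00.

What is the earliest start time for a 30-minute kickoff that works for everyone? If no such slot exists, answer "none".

Anders free within 08:00–18:00: 08:00–12:00, 14:00–14:30, 16:00–16:30, 17:00–17:30.
Liang free within 08:00–18:00: 09:30–10:00, 14:30–15:00, 16:00–18:00.
Anders ∩ Thandi: 08:30–09:00, 09:30–11:00, 17:00–17:30.
Anders ∩ Thandi ∩ Liang: 09:30–10:00, 17:00–17:30.
Windows ≥ 30 min: 09:30–10:00, 17:00–17:30.
Earliest such window starts at 09:30.

09:30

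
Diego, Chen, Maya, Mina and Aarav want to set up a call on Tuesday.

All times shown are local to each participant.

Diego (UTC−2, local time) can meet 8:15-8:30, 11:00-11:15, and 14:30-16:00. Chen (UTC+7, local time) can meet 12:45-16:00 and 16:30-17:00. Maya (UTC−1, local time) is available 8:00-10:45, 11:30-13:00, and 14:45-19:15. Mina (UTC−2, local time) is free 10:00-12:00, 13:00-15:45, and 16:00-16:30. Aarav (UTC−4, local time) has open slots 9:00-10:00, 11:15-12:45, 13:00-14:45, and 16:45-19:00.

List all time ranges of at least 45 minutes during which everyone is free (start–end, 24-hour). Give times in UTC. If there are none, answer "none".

none

Diego → UTC: 10:15–10:30, 13:00–13:15, 16:30–18:00.
Chen → UTC: 05:45–09:00, 09:30–10:00.
Maya → UTC: 09:00–11:45, 12:30–14:00, 15:45–20:15.
Mina → UTC: 12:00–14:00, 15:00–17:45, 18:00–18:30.
Aarav → UTC: 13:00–14:00, 15:15–16:45, 17:00–18:45, 20:45–23:00.
Diego ∩ Chen: (none).
Diego ∩ Chen ∩ Maya: (none).
Diego ∩ Chen ∩ Maya ∩ Mina: (none).
Diego ∩ Chen ∩ Maya ∩ Mina ∩ Aarav: (none).
Windows ≥ 45 min: (none).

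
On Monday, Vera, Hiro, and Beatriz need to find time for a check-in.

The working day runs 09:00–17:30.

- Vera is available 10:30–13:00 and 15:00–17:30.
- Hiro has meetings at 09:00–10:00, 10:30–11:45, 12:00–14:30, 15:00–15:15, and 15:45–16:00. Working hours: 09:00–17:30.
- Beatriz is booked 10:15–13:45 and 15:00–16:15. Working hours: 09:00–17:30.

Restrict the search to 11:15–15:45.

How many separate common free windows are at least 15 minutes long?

Hiro free within 09:00–17:30: 10:00–10:30, 11:45–12:00, 14:30–15:00, 15:15–15:45, 16:00–17:30.
Beatriz free within 09:00–17:30: 09:00–10:15, 13:45–15:00, 16:15–17:30.
Vera ∩ Hiro: 11:45–12:00, 15:15–15:45, 16:00–17:30.
Vera ∩ Hiro ∩ Beatriz: 16:15–17:30.
Restricted to 11:15–15:45: (none).
Windows ≥ 15 min: (none).
That's 0 windows.

0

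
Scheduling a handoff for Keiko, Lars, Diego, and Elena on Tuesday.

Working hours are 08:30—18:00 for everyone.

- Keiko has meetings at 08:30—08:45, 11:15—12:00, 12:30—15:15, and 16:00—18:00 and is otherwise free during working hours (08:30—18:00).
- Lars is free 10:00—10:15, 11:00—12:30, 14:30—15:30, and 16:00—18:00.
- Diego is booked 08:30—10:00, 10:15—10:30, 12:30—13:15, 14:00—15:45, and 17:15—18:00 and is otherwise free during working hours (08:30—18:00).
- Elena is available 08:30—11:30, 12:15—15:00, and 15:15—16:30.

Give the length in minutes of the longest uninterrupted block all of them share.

Keiko free within 08:30–18:00: 08:45–11:15, 12:00–12:30, 15:15–16:00.
Diego free within 08:30–18:00: 10:00–10:15, 10:30–12:30, 13:15–14:00, 15:45–17:15.
Keiko ∩ Lars: 10:00–10:15, 11:00–11:15, 12:00–12:30, 15:15–15:30.
Keiko ∩ Lars ∩ Diego: 10:00–10:15, 11:00–11:15, 12:00–12:30.
Keiko ∩ Lars ∩ Diego ∩ Elena: 10:00–10:15, 11:00–11:15, 12:15–12:30.
Common window lengths: 15, 15, 15 min; longest is 15.

15 minutes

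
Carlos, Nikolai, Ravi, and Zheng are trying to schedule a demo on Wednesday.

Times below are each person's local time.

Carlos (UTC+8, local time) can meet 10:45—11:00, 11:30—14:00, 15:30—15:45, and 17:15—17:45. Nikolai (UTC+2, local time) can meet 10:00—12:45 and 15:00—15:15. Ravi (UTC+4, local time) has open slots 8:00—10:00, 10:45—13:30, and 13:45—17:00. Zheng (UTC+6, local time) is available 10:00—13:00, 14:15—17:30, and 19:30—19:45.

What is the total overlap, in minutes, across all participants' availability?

15 minutes

Carlos → UTC: 02:45–03:00, 03:30–06:00, 07:30–07:45, 09:15–09:45.
Nikolai → UTC: 08:00–10:45, 13:00–13:15.
Ravi → UTC: 04:00–06:00, 06:45–09:30, 09:45–13:00.
Zheng → UTC: 04:00–07:00, 08:15–11:30, 13:30–13:45.
Carlos ∩ Nikolai: 09:15–09:45.
Carlos ∩ Nikolai ∩ Ravi: 09:15–09:30.
Carlos ∩ Nikolai ∩ Ravi ∩ Zheng: 09:15–09:30.
Total common minutes: 15.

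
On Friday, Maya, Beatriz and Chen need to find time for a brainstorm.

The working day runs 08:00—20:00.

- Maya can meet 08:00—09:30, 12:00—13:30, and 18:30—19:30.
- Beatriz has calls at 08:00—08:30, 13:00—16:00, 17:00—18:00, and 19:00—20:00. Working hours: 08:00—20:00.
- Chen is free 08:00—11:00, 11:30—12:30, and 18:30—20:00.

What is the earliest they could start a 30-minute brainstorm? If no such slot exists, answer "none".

Beatriz free within 08:00–20:00: 08:30–13:00, 16:00–17:00, 18:00–19:00.
Maya ∩ Beatriz: 08:30–09:30, 12:00–13:00, 18:30–19:00.
Maya ∩ Beatriz ∩ Chen: 08:30–09:30, 12:00–12:30, 18:30–19:00.
Windows ≥ 30 min: 08:30–09:30, 12:00–12:30, 18:30–19:00.
Earliest such window starts at 08:30.

08:30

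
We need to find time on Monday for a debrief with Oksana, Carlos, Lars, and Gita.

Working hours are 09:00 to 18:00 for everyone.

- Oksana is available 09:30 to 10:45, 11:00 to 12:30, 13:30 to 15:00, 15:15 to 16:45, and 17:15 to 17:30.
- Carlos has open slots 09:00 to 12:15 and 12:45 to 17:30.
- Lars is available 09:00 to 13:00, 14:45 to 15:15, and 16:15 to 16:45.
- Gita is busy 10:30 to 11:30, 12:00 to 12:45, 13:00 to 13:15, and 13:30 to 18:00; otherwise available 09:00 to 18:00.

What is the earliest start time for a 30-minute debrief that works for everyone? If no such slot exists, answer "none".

09:30

Gita free within 09:00–18:00: 09:00–10:30, 11:30–12:00, 12:45–13:00, 13:15–13:30.
Oksana ∩ Carlos: 09:30–10:45, 11:00–12:15, 13:30–15:00, 15:15–16:45, 17:15–17:30.
Oksana ∩ Carlos ∩ Lars: 09:30–10:45, 11:00–12:15, 14:45–15:00, 16:15–16:45.
Oksana ∩ Carlos ∩ Lars ∩ Gita: 09:30–10:30, 11:30–12:00.
Windows ≥ 30 min: 09:30–10:30, 11:30–12:00.
Earliest such window starts at 09:30.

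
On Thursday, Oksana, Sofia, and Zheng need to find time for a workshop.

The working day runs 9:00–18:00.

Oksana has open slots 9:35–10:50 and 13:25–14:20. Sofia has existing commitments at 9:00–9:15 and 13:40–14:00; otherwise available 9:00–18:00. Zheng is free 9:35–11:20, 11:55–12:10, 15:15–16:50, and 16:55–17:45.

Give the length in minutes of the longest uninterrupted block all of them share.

Sofia free within 09:00–18:00: 09:15–13:40, 14:00–18:00.
Oksana ∩ Sofia: 09:35–10:50, 13:25–13:40, 14:00–14:20.
Oksana ∩ Sofia ∩ Zheng: 09:35–10:50.
Single common window of 75 minutes.

75 minutes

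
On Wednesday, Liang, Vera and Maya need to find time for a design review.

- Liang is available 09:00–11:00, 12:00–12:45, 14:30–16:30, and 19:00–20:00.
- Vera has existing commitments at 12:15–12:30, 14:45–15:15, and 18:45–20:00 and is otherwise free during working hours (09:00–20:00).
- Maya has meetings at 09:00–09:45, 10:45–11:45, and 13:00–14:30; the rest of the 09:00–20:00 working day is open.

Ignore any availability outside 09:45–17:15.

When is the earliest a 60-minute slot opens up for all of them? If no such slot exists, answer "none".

09:45

Vera free within 09:00–20:00: 09:00–12:15, 12:30–14:45, 15:15–18:45.
Maya free within 09:00–20:00: 09:45–10:45, 11:45–13:00, 14:30–20:00.
Liang ∩ Vera: 09:00–11:00, 12:00–12:15, 12:30–12:45, 14:30–14:45, 15:15–16:30.
Liang ∩ Vera ∩ Maya: 09:45–10:45, 12:00–12:15, 12:30–12:45, 14:30–14:45, 15:15–16:30.
Restricted to 09:45–17:15: 09:45–10:45, 12:00–12:15, 12:30–12:45, 14:30–14:45, 15:15–16:30.
Windows ≥ 60 min: 09:45–10:45, 15:15–16:30.
Earliest such window starts at 09:45.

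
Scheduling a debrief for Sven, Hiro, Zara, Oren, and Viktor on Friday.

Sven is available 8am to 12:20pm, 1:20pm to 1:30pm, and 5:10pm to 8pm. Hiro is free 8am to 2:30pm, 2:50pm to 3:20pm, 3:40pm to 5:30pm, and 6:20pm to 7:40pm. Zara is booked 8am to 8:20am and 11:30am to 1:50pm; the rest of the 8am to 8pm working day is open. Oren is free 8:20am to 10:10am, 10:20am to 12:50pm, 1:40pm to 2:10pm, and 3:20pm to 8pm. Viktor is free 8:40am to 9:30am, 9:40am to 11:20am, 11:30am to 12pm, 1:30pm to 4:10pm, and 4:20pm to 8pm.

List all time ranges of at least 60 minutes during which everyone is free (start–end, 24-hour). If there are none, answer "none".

Zara free within 08:00–20:00: 08:20–11:30, 13:50–20:00.
Sven ∩ Hiro: 08:00–12:20, 13:20–13:30, 17:10–17:30, 18:20–19:40.
Sven ∩ Hiro ∩ Zara: 08:20–11:30, 17:10–17:30, 18:20–19:40.
Sven ∩ Hiro ∩ Zara ∩ Oren: 08:20–10:10, 10:20–11:30, 17:10–17:30, 18:20–19:40.
Sven ∩ Hiro ∩ Zara ∩ Oren ∩ Viktor: 08:40–09:30, 09:40–10:10, 10:20–11:20, 17:10–17:30, 18:20–19:40.
Windows ≥ 60 min: 10:20–11:20, 18:20–19:40.

10:20–11:20, 18:20–19:40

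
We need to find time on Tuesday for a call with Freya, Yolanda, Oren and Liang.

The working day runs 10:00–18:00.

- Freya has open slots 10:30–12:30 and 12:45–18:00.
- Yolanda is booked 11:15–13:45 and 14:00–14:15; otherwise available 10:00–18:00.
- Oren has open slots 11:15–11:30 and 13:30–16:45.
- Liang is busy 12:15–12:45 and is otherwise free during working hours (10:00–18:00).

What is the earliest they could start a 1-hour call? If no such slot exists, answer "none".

14:15

Yolanda free within 10:00–18:00: 10:00–11:15, 13:45–14:00, 14:15–18:00.
Liang free within 10:00–18:00: 10:00–12:15, 12:45–18:00.
Freya ∩ Yolanda: 10:30–11:15, 13:45–14:00, 14:15–18:00.
Freya ∩ Yolanda ∩ Oren: 13:45–14:00, 14:15–16:45.
Freya ∩ Yolanda ∩ Oren ∩ Liang: 13:45–14:00, 14:15–16:45.
Windows ≥ 60 min: 14:15–16:45.
Earliest such window starts at 14:15.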